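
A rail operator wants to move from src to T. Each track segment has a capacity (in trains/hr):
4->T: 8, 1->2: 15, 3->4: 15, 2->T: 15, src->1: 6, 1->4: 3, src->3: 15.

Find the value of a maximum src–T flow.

Augment src->1->2->T: bottleneck 6. Total 6.
Augment src->3->4->T: bottleneck 8. Total 14.
No augmenting path remains in the residual graph.

14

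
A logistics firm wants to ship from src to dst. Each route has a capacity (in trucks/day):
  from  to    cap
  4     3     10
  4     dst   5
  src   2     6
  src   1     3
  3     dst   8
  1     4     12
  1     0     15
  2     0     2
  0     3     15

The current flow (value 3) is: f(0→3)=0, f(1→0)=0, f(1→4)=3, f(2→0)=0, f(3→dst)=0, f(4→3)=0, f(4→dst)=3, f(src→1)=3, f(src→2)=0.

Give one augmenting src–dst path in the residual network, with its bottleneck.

src→2→0→3→dst, bottleneck 2

Residual along src→2→0→3→dst: src→2: 6, 2→0: 2, 0→3: 15, 3→dst: 8.
Bottleneck = min = 2.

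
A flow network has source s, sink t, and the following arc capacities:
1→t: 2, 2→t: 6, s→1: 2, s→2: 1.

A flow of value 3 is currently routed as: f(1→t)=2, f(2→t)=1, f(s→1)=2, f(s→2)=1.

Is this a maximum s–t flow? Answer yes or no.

Residual reachable from s: {s}; t is not reachable.
Saturated cut: s→2, s→1 with total capacity 3 = current flow value. Flow is maximum.

Yes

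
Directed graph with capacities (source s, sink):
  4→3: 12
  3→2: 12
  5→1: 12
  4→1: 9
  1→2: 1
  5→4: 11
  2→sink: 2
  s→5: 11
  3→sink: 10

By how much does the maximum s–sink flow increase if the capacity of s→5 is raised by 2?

Original max flow = 11.
After raising cap(s→5), augmenting paths through that edge carry 1 more unit.
New max flow = 12. Increase = 1.

1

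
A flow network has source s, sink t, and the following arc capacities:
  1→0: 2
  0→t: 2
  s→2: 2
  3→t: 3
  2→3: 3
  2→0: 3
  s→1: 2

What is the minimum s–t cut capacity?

4

Max flow = 4 (via 2 augmenting paths).
In the residual at optimum, the set reachable from s is {s}.
Cut edges: s→2 (cap 2), s→1 (cap 2). Sum = 4.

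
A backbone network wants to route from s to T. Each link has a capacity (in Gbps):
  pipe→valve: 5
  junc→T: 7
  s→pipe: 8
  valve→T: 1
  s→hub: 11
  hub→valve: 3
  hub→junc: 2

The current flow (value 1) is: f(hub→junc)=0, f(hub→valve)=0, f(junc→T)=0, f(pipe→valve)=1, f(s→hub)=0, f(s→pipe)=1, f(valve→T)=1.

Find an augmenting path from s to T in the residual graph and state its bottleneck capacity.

s→hub→junc→T, bottleneck 2

Residual along s→hub→junc→T: s→hub: 11, hub→junc: 2, junc→T: 7.
Bottleneck = min = 2.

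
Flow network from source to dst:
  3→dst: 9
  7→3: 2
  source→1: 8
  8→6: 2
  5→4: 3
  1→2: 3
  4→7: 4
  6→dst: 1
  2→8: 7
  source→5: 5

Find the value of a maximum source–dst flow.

3

Augment source→5→4→7→3→dst: bottleneck 2. Total 2.
Augment source→1→2→8→6→dst: bottleneck 1. Total 3.
No augmenting path remains in the residual graph.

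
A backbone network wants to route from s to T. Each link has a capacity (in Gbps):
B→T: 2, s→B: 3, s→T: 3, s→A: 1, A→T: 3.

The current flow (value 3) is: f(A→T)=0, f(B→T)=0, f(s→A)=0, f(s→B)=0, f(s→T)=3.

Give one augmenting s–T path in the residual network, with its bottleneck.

Residual along s→A→T: s→A: 1, A→T: 3.
Bottleneck = min = 1.

s→A→T, bottleneck 1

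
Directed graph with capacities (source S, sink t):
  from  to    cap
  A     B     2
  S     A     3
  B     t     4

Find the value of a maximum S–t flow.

Augment S->A->B->t: bottleneck 2. Total 2.
No augmenting path remains in the residual graph.

2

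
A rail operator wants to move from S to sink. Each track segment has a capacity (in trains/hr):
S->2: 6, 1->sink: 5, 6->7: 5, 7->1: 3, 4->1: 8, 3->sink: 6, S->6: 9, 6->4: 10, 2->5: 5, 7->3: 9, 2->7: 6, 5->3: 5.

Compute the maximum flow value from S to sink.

Augment S->2->5->3->sink: bottleneck 5. Total 5.
Augment S->2->7->3->sink: bottleneck 1. Total 6.
Augment S->6->7->1->sink: bottleneck 3. Total 9.
Augment S->6->4->1->sink: bottleneck 2. Total 11.
No augmenting path remains in the residual graph.

11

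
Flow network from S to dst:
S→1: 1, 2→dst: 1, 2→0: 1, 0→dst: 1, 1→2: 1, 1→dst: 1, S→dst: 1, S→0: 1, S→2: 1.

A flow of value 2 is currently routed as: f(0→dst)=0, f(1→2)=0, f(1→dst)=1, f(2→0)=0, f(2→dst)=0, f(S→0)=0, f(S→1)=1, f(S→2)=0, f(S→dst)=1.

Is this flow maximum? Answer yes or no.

Residual path S→2→dst has bottleneck 1 > 0.
Pushing 1 along it raises the flow to 3, so the given flow is not maximum.

No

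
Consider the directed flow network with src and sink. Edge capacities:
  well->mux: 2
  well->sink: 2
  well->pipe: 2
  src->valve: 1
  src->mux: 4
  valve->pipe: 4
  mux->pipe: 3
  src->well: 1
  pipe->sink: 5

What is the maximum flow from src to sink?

Augment src->well->sink: bottleneck 1. Total 1.
Augment src->valve->pipe->sink: bottleneck 1. Total 2.
Augment src->mux->pipe->sink: bottleneck 3. Total 5.
No augmenting path remains in the residual graph.

5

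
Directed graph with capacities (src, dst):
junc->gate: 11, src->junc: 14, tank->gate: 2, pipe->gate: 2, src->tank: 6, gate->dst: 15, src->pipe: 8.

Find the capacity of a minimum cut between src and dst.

15

Max flow = 15 (via 3 augmenting paths).
In the residual at optimum, the set reachable from src is {junc, pipe, src, tank}.
Cut edges: junc->gate (cap 11), pipe->gate (cap 2), tank->gate (cap 2). Sum = 15.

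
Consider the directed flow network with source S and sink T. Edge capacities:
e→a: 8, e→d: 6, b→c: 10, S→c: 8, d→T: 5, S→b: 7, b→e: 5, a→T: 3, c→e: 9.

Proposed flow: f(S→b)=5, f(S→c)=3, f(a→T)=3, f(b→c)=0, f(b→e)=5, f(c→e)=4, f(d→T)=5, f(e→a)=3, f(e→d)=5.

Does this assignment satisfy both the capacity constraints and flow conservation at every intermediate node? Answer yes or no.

No

Conservation fails at c: inflow 3 ≠ outflow 4.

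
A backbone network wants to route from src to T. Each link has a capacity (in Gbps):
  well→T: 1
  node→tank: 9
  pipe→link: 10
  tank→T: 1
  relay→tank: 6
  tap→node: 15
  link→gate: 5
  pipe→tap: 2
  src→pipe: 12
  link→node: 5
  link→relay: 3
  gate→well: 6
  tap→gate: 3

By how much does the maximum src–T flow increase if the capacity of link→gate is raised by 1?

Original max flow = 2.
Edge link→gate does not cross the min cut (source side {gate, link, node, pipe, relay, src, tank, tap, well}), so extra capacity there cannot help.
New max flow = 2. Increase = 0.

0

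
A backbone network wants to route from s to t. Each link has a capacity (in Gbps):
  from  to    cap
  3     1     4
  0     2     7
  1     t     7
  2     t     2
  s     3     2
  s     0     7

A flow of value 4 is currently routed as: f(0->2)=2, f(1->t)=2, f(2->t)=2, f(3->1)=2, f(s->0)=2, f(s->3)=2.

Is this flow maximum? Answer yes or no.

Yes

Residual reachable from s: {0, 2, s}; t is not reachable.
Saturated cut: s->3, 2->t with total capacity 4 = current flow value. Flow is maximum.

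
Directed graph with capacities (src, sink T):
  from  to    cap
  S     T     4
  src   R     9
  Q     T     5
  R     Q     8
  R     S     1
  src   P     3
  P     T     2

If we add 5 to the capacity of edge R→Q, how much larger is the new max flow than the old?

0

Original max flow = 8.
Edge R→Q does not cross the min cut (source side {P, Q, R, src}), so extra capacity there cannot help.
New max flow = 8. Increase = 0.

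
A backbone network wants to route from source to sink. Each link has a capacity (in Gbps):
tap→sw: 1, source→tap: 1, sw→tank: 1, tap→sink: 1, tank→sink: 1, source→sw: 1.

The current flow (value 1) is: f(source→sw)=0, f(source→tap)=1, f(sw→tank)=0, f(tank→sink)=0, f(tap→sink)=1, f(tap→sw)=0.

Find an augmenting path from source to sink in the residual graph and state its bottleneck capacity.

Residual along source→sw→tank→sink: source→sw: 1, sw→tank: 1, tank→sink: 1.
Bottleneck = min = 1.

source→sw→tank→sink, bottleneck 1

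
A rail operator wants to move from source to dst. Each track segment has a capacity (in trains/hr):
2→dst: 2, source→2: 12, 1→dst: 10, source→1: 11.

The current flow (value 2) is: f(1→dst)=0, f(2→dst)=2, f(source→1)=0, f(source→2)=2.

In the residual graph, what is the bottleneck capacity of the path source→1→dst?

Residual capacities along the path: source→1: 11, 1→dst: 10.
Minimum is 10.

10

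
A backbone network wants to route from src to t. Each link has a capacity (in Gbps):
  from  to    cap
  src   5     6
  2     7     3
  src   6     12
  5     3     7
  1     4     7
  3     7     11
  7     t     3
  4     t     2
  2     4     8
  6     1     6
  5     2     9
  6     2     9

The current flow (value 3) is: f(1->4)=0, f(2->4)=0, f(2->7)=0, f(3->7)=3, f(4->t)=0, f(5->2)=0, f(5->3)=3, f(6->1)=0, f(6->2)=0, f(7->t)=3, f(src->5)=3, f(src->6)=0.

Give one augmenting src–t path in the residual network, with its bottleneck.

Residual along src->5->2->4->t: src->5: 3, 5->2: 9, 2->4: 8, 4->t: 2.
Bottleneck = min = 2.

src->5->2->4->t, bottleneck 2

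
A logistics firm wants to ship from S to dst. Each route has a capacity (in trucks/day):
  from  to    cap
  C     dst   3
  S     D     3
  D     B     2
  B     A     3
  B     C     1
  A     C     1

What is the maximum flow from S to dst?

Augment S→D→B→C→dst: bottleneck 1. Total 1.
Augment S→D→B→A→C→dst: bottleneck 1. Total 2.
No augmenting path remains in the residual graph.

2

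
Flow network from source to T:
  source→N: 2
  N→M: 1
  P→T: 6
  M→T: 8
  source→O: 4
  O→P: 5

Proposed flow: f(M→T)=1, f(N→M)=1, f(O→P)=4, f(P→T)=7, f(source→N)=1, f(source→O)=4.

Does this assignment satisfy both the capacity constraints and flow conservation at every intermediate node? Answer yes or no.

No

Capacity violated on P→T: flow 7 > capacity 6.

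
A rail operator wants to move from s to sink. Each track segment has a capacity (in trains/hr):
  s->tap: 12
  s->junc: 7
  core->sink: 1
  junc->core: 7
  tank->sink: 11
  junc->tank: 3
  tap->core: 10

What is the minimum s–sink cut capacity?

Max flow = 4 (via 2 augmenting paths).
In the residual at optimum, the set reachable from s is {core, junc, s, tap}.
Cut edges: junc->tank (cap 3), core->sink (cap 1). Sum = 4.

4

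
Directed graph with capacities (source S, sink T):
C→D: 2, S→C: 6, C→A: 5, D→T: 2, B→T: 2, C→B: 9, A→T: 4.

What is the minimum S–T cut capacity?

6

Max flow = 6 (via 2 augmenting paths).
In the residual at optimum, the set reachable from S is {S}.
Cut edges: S→C (cap 6). Sum = 6.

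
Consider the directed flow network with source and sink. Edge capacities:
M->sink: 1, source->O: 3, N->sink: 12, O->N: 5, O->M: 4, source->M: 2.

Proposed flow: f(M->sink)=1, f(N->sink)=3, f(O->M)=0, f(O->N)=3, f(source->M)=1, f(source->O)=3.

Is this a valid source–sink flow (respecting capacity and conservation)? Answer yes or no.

Every edge has 0 ≤ f(e) ≤ cap(e).
At each intermediate node, inflow equals outflow.

Yes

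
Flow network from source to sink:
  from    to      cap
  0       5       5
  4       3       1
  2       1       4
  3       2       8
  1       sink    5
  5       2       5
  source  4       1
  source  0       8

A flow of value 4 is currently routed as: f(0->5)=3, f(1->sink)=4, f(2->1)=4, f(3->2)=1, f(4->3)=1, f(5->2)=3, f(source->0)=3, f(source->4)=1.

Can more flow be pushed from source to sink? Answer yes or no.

No

Residual reachable from source: {0, 2, 3, 4, 5, source}; sink is not reachable.
Saturated cut: 2->1 with total capacity 4 = current flow value. Flow is maximum.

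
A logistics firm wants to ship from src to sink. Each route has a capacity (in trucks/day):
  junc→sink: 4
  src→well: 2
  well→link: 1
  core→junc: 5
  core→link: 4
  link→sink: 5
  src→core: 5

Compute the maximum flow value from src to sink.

Augment src→well→link→sink: bottleneck 1. Total 1.
Augment src→core→link→sink: bottleneck 4. Total 5.
Augment src→core→junc→sink: bottleneck 1. Total 6.
No augmenting path remains in the residual graph.

6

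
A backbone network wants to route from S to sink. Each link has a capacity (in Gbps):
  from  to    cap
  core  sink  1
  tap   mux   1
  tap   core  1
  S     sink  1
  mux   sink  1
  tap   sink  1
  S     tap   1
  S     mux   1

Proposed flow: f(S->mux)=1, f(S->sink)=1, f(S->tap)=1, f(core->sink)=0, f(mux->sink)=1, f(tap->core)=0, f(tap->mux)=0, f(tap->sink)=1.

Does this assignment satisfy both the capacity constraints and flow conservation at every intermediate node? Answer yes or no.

Every edge has 0 ≤ f(e) ≤ cap(e).
At each intermediate node, inflow equals outflow.

Yes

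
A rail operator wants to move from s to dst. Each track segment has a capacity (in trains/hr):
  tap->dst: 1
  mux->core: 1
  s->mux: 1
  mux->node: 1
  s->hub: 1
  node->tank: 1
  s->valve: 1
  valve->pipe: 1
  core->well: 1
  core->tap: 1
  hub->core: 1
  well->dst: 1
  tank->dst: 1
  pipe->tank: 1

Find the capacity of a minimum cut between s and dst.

3

Max flow = 3 (via 3 augmenting paths).
In the residual at optimum, the set reachable from s is {s}.
Cut edges: s->hub (cap 1), s->valve (cap 1), s->mux (cap 1). Sum = 3.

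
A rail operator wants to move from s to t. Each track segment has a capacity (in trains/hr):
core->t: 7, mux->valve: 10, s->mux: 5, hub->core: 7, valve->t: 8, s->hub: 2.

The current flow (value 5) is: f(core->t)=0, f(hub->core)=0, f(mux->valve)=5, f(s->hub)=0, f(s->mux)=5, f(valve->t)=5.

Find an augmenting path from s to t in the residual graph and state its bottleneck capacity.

s->hub->core->t, bottleneck 2

Residual along s->hub->core->t: s->hub: 2, hub->core: 7, core->t: 7.
Bottleneck = min = 2.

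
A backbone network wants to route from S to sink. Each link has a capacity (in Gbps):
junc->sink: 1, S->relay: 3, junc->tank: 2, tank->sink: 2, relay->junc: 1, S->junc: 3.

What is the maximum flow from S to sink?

Augment S->junc->sink: bottleneck 1. Total 1.
Augment S->junc->tank->sink: bottleneck 2. Total 3.
No augmenting path remains in the residual graph.

3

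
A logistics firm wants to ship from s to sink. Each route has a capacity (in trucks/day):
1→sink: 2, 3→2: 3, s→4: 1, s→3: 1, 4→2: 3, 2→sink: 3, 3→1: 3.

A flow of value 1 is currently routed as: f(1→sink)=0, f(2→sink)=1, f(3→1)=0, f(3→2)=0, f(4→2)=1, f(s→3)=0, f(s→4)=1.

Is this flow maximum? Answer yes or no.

Residual path s→3→2→sink has bottleneck 1 > 0.
Pushing 1 along it raises the flow to 2, so the given flow is not maximum.

No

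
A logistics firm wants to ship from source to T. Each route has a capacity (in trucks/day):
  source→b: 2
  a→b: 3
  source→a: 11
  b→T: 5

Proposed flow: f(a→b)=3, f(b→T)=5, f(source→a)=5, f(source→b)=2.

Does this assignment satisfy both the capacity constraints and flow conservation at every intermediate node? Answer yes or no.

Conservation fails at a: inflow 5 ≠ outflow 3.

No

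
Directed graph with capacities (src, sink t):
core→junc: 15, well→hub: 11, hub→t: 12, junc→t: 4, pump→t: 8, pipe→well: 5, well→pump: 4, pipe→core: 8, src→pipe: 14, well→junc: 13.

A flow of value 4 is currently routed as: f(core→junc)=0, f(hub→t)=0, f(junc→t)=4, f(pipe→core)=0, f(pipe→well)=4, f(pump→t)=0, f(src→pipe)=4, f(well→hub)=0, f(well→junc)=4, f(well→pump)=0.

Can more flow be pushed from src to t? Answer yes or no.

Residual path src→pipe→well→hub→t has bottleneck 1 > 0.
Pushing 1 along it raises the flow to 5, so the given flow is not maximum.

Yes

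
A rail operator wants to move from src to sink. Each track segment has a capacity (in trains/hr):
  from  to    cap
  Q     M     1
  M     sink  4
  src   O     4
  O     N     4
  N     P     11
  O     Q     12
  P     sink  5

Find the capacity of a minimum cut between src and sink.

Max flow = 4 (via 2 augmenting paths).
In the residual at optimum, the set reachable from src is {src}.
Cut edges: src→O (cap 4). Sum = 4.

4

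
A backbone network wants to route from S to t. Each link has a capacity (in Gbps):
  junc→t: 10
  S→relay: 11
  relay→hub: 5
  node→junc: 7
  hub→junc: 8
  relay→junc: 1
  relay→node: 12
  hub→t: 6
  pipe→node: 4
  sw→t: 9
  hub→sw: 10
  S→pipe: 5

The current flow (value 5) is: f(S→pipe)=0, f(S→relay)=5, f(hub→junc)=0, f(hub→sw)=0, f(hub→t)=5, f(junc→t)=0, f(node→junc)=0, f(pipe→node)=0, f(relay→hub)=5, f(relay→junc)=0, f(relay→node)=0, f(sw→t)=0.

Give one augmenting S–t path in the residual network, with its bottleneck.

Residual along S→relay→junc→t: S→relay: 6, relay→junc: 1, junc→t: 10.
Bottleneck = min = 1.

S→relay→junc→t, bottleneck 1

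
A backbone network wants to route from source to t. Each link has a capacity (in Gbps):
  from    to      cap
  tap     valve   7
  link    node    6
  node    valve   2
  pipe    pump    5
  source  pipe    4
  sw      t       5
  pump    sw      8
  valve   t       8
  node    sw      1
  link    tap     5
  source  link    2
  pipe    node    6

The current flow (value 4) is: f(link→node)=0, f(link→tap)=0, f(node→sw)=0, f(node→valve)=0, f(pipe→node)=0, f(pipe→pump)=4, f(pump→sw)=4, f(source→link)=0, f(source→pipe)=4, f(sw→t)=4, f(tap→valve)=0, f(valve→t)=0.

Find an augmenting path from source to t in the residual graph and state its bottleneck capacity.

Residual along source→link→node→sw→t: source→link: 2, link→node: 6, node→sw: 1, sw→t: 1.
Bottleneck = min = 1.

source→link→node→sw→t, bottleneck 1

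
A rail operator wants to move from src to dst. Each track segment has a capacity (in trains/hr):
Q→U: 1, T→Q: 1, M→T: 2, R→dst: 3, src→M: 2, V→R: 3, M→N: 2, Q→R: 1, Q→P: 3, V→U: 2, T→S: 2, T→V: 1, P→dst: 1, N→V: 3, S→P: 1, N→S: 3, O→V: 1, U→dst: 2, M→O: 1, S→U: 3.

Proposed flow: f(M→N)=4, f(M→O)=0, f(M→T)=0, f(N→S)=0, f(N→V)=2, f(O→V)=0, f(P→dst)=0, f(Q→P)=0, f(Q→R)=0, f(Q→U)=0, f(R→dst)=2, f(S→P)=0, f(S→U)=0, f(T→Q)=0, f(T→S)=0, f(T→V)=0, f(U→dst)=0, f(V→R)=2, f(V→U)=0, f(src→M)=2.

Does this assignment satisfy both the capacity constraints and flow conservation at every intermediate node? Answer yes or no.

Capacity violated on M→N: flow 4 > capacity 2.

No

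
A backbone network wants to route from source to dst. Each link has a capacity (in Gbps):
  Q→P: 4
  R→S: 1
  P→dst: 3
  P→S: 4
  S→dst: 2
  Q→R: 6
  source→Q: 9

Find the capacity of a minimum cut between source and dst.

5

Max flow = 5 (via 3 augmenting paths).
In the residual at optimum, the set reachable from source is {Q, R, source}.
Cut edges: Q→P (cap 4), R→S (cap 1). Sum = 5.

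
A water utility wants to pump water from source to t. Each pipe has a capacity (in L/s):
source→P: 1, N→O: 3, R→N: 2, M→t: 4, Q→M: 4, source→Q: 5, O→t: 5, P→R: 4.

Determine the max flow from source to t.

5

Augment source→Q→M→t: bottleneck 4. Total 4.
Augment source→P→R→N→O→t: bottleneck 1. Total 5.
No augmenting path remains in the residual graph.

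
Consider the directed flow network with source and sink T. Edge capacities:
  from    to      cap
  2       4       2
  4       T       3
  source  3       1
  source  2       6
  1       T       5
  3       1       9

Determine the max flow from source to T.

Augment source->2->4->T: bottleneck 2. Total 2.
Augment source->3->1->T: bottleneck 1. Total 3.
No augmenting path remains in the residual graph.

3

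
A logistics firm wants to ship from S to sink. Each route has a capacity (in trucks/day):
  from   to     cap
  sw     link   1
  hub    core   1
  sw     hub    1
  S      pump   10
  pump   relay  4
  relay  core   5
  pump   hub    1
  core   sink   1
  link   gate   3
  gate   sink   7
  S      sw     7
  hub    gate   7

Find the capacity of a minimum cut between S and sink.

Max flow = 4 (via 4 augmenting paths).
In the residual at optimum, the set reachable from S is {S, core, pump, relay, sw}.
Cut edges: pump->hub (cap 1), sw->hub (cap 1), sw->link (cap 1), core->sink (cap 1). Sum = 4.

4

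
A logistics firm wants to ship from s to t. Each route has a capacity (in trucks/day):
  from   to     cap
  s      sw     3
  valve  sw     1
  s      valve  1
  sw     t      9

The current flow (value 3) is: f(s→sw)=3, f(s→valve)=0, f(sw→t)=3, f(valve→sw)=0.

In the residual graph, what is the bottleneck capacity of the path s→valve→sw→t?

1

Residual capacities along the path: s→valve: 1, valve→sw: 1, sw→t: 6.
Minimum is 1.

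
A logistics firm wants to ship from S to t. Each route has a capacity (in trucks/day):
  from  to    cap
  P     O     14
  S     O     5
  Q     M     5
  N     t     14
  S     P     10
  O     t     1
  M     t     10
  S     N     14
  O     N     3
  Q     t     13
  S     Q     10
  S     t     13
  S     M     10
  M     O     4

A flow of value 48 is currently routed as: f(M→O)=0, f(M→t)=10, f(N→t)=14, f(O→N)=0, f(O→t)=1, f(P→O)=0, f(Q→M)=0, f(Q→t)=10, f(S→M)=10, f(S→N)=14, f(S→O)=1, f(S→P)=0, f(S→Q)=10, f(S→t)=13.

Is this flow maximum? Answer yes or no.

Yes

Residual reachable from S: {N, O, P, S}; t is not reachable.
Saturated cut: S→Q, S→M, S→t, O→t, N→t with total capacity 48 = current flow value. Flow is maximum.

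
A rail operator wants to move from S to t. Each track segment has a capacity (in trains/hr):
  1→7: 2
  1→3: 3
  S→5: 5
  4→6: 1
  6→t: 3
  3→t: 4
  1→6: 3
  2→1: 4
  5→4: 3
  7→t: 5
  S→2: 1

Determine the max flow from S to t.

2

Augment S→5→4→6→t: bottleneck 1. Total 1.
Augment S→2→1→3→t: bottleneck 1. Total 2.
No augmenting path remains in the residual graph.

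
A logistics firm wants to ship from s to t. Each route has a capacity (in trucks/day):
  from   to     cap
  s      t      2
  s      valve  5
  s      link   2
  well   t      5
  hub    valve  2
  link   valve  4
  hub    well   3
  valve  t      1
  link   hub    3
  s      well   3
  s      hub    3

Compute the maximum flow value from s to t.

8

Augment s->t: bottleneck 2. Total 2.
Augment s->valve->t: bottleneck 1. Total 3.
Augment s->well->t: bottleneck 3. Total 6.
Augment s->hub->well->t: bottleneck 2. Total 8.
No augmenting path remains in the residual graph.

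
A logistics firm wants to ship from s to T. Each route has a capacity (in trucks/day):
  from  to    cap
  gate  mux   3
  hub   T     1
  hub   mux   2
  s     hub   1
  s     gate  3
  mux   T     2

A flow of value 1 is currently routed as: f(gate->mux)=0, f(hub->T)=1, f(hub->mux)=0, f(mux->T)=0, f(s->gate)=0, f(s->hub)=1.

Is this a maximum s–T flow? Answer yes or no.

Residual path s->gate->mux->T has bottleneck 2 > 0.
Pushing 2 along it raises the flow to 3, so the given flow is not maximum.

No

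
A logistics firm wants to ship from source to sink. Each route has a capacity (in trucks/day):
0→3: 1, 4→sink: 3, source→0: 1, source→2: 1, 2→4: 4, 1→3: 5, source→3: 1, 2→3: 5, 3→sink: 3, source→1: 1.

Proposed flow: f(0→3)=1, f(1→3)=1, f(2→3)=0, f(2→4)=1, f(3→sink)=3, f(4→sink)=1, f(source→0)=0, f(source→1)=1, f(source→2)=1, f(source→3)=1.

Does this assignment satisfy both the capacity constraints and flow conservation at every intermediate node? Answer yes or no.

Conservation fails at 0: inflow 0 ≠ outflow 1.

No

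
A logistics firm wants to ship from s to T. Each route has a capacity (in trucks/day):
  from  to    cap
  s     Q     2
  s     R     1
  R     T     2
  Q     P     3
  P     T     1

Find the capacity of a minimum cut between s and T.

Max flow = 2 (via 2 augmenting paths).
In the residual at optimum, the set reachable from s is {P, Q, s}.
Cut edges: s→R (cap 1), P→T (cap 1). Sum = 2.

2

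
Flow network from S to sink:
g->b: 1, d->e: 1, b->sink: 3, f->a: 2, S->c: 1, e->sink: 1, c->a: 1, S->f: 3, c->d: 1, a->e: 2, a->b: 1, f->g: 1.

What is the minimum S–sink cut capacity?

Max flow = 3 (via 3 augmenting paths).
In the residual at optimum, the set reachable from S is {S, a, c, d, e, f}.
Cut edges: f->g (cap 1), a->b (cap 1), e->sink (cap 1). Sum = 3.

3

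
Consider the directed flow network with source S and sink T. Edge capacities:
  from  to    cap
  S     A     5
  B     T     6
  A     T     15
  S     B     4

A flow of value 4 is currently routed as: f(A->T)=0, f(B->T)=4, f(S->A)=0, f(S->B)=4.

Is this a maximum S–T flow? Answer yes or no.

Residual path S->A->T has bottleneck 5 > 0.
Pushing 5 along it raises the flow to 9, so the given flow is not maximum.

No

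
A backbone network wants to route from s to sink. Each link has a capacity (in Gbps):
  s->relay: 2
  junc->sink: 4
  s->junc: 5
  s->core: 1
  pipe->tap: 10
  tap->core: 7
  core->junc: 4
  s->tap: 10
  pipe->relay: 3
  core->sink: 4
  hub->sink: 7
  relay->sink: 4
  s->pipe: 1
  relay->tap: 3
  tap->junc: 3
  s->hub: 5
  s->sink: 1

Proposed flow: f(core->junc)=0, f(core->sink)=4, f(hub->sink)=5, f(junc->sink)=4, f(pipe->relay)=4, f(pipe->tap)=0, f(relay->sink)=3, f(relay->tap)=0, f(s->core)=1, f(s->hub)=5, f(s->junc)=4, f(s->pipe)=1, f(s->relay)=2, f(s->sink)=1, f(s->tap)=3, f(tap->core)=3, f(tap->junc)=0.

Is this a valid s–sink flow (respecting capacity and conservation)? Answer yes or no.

Capacity violated on pipe->relay: flow 4 > capacity 3.

No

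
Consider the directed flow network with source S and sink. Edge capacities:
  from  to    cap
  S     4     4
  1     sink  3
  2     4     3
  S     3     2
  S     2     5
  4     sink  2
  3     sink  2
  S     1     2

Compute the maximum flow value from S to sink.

Augment S→4→sink: bottleneck 2. Total 2.
Augment S→3→sink: bottleneck 2. Total 4.
Augment S→1→sink: bottleneck 2. Total 6.
No augmenting path remains in the residual graph.

6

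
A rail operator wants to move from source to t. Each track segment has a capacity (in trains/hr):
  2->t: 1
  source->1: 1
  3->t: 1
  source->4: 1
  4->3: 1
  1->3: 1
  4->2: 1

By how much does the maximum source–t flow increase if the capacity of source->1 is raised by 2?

Original max flow = 2.
Even with extra capacity on source->1, another cut of capacity 2 remains binding.
New max flow = 2. Increase = 0.

0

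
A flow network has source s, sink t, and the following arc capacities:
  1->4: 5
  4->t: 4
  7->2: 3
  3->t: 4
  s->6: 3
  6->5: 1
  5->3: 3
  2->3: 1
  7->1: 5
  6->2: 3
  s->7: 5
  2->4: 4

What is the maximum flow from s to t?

6

Augment s->7->1->4->t: bottleneck 4. Total 4.
Augment s->7->2->3->t: bottleneck 1. Total 5.
Augment s->6->5->3->t: bottleneck 1. Total 6.
No augmenting path remains in the residual graph.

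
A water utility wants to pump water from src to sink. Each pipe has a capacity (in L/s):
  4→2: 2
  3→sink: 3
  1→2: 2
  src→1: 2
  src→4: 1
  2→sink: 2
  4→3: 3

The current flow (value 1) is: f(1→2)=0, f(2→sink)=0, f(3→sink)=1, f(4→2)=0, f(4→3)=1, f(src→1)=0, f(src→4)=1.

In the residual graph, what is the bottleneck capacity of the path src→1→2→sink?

Residual capacities along the path: src→1: 2, 1→2: 2, 2→sink: 2.
Minimum is 2.

2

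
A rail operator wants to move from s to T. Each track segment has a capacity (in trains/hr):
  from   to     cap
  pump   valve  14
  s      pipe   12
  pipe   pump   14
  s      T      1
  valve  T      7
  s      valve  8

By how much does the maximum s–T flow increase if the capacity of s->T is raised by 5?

Original max flow = 8.
After raising cap(s->T), augmenting paths through that edge carry 5 more units.
New max flow = 13. Increase = 5.

5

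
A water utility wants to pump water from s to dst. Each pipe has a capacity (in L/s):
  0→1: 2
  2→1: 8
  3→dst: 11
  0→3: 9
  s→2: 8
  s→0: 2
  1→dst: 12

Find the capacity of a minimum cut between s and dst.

10

Max flow = 10 (via 2 augmenting paths).
In the residual at optimum, the set reachable from s is {s}.
Cut edges: s→0 (cap 2), s→2 (cap 8). Sum = 10.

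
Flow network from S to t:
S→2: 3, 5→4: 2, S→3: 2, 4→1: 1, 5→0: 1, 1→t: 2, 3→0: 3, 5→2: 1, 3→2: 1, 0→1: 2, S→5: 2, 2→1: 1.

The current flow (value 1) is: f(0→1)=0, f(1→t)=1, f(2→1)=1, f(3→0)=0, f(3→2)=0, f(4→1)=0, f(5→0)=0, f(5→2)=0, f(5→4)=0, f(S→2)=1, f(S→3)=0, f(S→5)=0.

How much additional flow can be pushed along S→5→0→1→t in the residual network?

Residual capacities along the path: S→5: 2, 5→0: 1, 0→1: 2, 1→t: 1.
Minimum is 1.

1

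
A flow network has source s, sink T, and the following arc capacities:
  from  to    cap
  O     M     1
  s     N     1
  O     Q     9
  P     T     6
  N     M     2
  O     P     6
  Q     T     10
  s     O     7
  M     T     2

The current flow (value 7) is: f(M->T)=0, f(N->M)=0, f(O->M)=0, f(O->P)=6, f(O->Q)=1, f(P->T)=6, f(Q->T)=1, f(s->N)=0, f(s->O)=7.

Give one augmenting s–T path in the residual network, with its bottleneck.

s->N->M->T, bottleneck 1

Residual along s->N->M->T: s->N: 1, N->M: 2, M->T: 2.
Bottleneck = min = 1.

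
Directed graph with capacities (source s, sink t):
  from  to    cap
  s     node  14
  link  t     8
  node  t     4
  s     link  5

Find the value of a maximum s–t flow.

9

Augment s->link->t: bottleneck 5. Total 5.
Augment s->node->t: bottleneck 4. Total 9.
No augmenting path remains in the residual graph.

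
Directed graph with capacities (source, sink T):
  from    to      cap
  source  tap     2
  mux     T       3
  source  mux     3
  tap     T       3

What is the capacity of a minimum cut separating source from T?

5

Max flow = 5 (via 2 augmenting paths).
In the residual at optimum, the set reachable from source is {source}.
Cut edges: source->mux (cap 3), source->tap (cap 2). Sum = 5.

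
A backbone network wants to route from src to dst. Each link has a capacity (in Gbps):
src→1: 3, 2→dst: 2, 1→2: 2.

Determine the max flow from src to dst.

Augment src→1→2→dst: bottleneck 2. Total 2.
No augmenting path remains in the residual graph.

2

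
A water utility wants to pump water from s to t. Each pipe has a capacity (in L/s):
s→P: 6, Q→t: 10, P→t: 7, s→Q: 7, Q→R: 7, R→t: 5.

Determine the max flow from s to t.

Augment s→Q→t: bottleneck 7. Total 7.
Augment s→P→t: bottleneck 6. Total 13.
No augmenting path remains in the residual graph.

13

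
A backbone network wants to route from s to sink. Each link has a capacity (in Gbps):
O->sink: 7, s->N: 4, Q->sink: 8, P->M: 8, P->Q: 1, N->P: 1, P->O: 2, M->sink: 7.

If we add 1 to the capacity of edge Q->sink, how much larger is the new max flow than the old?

0

Original max flow = 1.
Edge Q->sink does not cross the min cut (source side {N, s}), so extra capacity there cannot help.
New max flow = 1. Increase = 0.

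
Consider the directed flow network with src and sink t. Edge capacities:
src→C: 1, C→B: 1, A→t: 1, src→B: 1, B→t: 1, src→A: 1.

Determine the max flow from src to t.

Augment src→B→t: bottleneck 1. Total 1.
Augment src→A→t: bottleneck 1. Total 2.
No augmenting path remains in the residual graph.

2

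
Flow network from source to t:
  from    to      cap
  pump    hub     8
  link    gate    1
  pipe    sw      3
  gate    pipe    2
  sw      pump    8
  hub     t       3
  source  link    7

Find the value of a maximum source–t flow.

Augment source->link->gate->pipe->sw->pump->hub->t: bottleneck 1. Total 1.
No augmenting path remains in the residual graph.

1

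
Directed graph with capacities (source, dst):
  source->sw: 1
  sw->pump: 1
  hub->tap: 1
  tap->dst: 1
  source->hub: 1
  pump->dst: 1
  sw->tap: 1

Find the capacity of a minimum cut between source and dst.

2

Max flow = 2 (via 2 augmenting paths).
In the residual at optimum, the set reachable from source is {source}.
Cut edges: source->hub (cap 1), source->sw (cap 1). Sum = 2.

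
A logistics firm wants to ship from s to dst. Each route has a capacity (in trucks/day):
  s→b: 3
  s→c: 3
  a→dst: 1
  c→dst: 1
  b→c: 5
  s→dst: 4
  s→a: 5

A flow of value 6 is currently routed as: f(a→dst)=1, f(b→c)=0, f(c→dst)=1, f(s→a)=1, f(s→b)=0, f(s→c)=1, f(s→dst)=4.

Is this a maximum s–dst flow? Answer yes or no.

Residual reachable from s: {a, b, c, s}; dst is not reachable.
Saturated cut: s→dst, a→dst, c→dst with total capacity 6 = current flow value. Flow is maximum.

Yes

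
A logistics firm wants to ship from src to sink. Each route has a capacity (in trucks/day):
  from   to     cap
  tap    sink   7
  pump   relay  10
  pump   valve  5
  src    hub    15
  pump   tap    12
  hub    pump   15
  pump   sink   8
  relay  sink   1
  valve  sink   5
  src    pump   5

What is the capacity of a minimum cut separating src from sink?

20

Max flow = 20 (via 5 augmenting paths).
In the residual at optimum, the set reachable from src is {src}.
Cut edges: src→hub (cap 15), src→pump (cap 5). Sum = 20.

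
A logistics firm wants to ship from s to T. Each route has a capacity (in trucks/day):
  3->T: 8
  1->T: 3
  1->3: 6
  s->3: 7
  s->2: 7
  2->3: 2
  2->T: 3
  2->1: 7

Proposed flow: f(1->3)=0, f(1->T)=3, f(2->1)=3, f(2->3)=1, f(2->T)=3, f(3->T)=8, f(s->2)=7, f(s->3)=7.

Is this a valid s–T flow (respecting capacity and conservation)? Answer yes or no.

Yes

Every edge has 0 ≤ f(e) ≤ cap(e).
At each intermediate node, inflow equals outflow.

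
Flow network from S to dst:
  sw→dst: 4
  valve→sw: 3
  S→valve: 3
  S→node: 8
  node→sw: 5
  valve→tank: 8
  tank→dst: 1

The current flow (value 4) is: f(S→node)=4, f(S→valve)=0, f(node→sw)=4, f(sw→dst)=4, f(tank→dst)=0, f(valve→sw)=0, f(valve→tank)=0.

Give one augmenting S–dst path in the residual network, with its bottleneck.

S→valve→tank→dst, bottleneck 1

Residual along S→valve→tank→dst: S→valve: 3, valve→tank: 8, tank→dst: 1.
Bottleneck = min = 1.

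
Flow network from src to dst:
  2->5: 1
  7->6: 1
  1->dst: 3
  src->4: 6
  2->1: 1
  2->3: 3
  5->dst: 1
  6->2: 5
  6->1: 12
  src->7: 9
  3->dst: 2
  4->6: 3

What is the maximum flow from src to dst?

4

Augment src->4->6->1->dst: bottleneck 3. Total 3.
Augment src->7->6->2->3->dst: bottleneck 1. Total 4.
No augmenting path remains in the residual graph.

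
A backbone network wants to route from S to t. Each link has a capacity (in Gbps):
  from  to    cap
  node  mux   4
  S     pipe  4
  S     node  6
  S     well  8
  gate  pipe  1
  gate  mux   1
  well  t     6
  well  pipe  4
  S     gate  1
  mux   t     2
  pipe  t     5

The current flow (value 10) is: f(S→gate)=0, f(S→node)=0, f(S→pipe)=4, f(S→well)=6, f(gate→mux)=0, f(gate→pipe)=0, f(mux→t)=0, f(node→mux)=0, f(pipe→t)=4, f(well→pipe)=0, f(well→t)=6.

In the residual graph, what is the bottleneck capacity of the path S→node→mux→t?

Residual capacities along the path: S→node: 6, node→mux: 4, mux→t: 2.
Minimum is 2.

2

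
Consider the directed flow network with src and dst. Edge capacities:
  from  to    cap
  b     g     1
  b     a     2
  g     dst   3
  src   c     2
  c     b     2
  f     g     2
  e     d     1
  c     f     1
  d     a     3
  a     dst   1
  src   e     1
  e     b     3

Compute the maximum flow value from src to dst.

Augment src→e→d→a→dst: bottleneck 1. Total 1.
Augment src→c→b→g→dst: bottleneck 1. Total 2.
Augment src→c→f→g→dst: bottleneck 1. Total 3.
No augmenting path remains in the residual graph.

3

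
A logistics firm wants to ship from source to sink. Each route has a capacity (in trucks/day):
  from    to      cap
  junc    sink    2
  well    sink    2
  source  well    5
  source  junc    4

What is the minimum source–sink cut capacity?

4

Max flow = 4 (via 2 augmenting paths).
In the residual at optimum, the set reachable from source is {junc, source, well}.
Cut edges: junc→sink (cap 2), well→sink (cap 2). Sum = 4.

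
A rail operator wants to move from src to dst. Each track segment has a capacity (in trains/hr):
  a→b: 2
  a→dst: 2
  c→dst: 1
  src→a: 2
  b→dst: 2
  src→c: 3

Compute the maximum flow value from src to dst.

3

Augment src→a→dst: bottleneck 2. Total 2.
Augment src→c→dst: bottleneck 1. Total 3.
No augmenting path remains in the residual graph.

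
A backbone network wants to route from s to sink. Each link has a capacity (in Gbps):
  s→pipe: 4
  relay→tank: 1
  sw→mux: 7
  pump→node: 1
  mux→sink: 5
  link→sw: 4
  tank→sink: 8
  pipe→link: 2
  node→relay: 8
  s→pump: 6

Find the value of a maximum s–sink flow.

Augment s→pipe→link→sw→mux→sink: bottleneck 2. Total 2.
Augment s→pump→node→relay→tank→sink: bottleneck 1. Total 3.
No augmenting path remains in the residual graph.

3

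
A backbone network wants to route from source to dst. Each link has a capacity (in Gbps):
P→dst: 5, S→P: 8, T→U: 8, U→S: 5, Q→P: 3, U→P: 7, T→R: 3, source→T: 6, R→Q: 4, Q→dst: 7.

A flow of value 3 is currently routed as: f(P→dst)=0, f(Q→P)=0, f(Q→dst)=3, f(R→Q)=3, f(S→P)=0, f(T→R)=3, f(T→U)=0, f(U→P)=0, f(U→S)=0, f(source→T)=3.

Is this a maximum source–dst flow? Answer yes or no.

No

Residual path source→T→U→P→dst has bottleneck 3 > 0.
Pushing 3 along it raises the flow to 6, so the given flow is not maximum.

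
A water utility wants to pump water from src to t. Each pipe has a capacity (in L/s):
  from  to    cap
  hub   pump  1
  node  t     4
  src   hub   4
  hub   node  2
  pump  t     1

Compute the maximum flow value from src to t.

Augment src→hub→pump→t: bottleneck 1. Total 1.
Augment src→hub→node→t: bottleneck 2. Total 3.
No augmenting path remains in the residual graph.

3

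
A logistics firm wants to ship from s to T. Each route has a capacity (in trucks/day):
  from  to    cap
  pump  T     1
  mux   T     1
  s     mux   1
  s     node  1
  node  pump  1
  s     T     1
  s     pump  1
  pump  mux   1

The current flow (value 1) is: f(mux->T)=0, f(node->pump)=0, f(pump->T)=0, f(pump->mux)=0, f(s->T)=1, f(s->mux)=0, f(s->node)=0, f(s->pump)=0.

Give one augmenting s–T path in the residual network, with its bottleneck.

s->pump->T, bottleneck 1

Residual along s->pump->T: s->pump: 1, pump->T: 1.
Bottleneck = min = 1.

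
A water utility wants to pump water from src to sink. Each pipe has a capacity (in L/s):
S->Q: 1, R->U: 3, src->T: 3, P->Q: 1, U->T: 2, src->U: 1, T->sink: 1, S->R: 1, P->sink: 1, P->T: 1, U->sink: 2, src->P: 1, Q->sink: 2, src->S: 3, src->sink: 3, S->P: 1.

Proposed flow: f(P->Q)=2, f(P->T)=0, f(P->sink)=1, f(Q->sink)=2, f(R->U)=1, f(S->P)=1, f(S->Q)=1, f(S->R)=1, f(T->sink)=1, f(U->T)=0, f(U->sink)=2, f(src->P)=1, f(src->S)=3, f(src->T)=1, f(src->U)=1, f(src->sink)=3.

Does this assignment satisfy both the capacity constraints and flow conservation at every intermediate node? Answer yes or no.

Capacity violated on P->Q: flow 2 > capacity 1.

No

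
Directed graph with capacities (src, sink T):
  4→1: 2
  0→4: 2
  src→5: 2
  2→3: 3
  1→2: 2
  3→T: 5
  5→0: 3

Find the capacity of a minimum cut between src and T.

2

Max flow = 2 (via 1 augmenting path).
In the residual at optimum, the set reachable from src is {src}.
Cut edges: src→5 (cap 2). Sum = 2.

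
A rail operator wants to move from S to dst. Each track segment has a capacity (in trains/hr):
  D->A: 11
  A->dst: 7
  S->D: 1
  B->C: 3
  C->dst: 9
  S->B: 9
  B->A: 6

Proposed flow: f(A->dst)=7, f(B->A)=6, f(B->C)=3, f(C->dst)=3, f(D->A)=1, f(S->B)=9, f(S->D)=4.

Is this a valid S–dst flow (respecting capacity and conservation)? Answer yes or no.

No

Capacity violated on S->D: flow 4 > capacity 1.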